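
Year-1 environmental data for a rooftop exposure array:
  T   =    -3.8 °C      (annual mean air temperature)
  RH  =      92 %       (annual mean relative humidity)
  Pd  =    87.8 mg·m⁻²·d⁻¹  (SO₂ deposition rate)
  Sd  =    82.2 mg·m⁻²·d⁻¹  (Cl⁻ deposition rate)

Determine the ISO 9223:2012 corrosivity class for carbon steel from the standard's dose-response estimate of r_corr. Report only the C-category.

C3

carbon steel: T≤10 °C ⇒ hinge +0.150·(-3.8−10) = -2.0700
  Pd branch = 1.77·Pd^0.52·e^(0.02·RH+f) = 14.41 μm/a
  Cl⁻ term: 0.102·82.2^0.62·exp(0.033·92+0.04·-3.8) = 28.08
  r_corr = 14.41 + 28.08 = 42.49 μm/a
ISO 9223 Table 2 (carbon steel): 25 < 42.5 ≤ 50 μm/a ⇒ C3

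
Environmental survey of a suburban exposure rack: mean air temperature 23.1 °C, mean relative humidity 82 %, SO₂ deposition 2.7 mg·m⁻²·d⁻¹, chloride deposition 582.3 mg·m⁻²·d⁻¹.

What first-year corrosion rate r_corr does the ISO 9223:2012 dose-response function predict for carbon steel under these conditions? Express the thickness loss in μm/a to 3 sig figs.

carbon steel: T>10 °C ⇒ hinge -0.054·(23.1−10) = -0.7074
  sulphur-dioxide contribution → 7.539 μm/a
  chloride contribution → 199.3 μm/a
  total first-year rate 206.8 μm/a

r_corr = 207 μm/a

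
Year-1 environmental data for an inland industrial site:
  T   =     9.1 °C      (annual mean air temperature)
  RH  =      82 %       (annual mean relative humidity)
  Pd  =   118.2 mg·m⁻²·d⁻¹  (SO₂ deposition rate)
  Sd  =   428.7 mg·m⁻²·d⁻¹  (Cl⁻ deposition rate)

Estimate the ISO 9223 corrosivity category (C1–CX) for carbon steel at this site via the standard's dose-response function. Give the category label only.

C5

carbon steel: temperature factor f = +0.150·(-0.9) = -0.1350
  sulphur-dioxide contribution → 95.36 μm/a
  chloride contribution → 94.15 μm/a
  total first-year rate 189.5 μm/a
Category bounds: 80…200 μm/a bracket r_corr ⇒ C5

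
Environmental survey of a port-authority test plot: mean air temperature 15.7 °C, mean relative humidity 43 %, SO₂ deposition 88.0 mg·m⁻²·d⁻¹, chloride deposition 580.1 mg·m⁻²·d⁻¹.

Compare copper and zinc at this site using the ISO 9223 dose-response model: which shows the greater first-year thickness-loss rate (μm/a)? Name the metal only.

zinc

copper: T>10 °C ⇒ hinge -0.080·(15.7−10) = -0.4560
  SO₂ term: 0.0053·88.0^0.26·exp(0.059·43-0.4560) = 0.136
  Cl⁻ term: 0.01025·580.1^0.27·exp(0.036·43+0.049·15.7) = 0.5798
  sum: 0.136 + 0.5798 → r_corr = 0.7158 μm/a
zinc: T>10 °C ⇒ hinge -0.071·(15.7−10) = -0.4047
  Pd branch = 0.0129·Pd^0.44·e^(0.046·RH+f) = 0.4461 μm/a
  Cl⁻ term: 0.0175·580.1^0.57·exp(0.008·43+0.085·15.7) = 3.525
  r_corr = 0.4461 + 3.525 = 3.971 μm/a
Ordering by μm/a: zinc (3.97) > copper (0.716)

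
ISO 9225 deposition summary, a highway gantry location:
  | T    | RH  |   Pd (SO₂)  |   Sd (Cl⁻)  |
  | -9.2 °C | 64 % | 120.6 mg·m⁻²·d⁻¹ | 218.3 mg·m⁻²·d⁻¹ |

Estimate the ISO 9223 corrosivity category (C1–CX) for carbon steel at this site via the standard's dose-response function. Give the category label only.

carbon steel: temperature factor f = +0.150·(-19.2) = -2.8800
  sulphur-dioxide contribution → 4.319 μm/a
  chloride contribution → 16.45 μm/a
  total first-year rate 20.77 μm/a
20.8 μm/a falls in (1.3, 25] for carbon steel → category C2

C2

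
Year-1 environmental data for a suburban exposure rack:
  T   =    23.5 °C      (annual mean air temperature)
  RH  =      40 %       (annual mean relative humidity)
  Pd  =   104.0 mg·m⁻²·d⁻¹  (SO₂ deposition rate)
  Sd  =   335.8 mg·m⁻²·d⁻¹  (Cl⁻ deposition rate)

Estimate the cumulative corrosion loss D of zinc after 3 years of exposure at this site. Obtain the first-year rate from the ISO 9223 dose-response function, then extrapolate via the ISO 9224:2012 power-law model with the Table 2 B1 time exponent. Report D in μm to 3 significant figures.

D(3) = 12.5 μm

zinc: T>10 °C ⇒ hinge -0.071·(23.5−10) = -0.9585
  sulphur-dioxide contribution → 0.2404 μm/a
  chloride contribution → 4.891 μm/a
  total first-year rate 5.131 μm/a
Power-law: D(3) = r_corr · 3^0.813
  D(3) = 5.131 × 3^0.813 = 5.131 × 2.443 = 12.53 μm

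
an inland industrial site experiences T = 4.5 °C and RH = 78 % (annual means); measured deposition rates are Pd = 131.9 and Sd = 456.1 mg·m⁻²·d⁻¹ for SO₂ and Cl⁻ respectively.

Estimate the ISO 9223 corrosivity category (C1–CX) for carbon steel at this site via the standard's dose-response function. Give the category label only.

C5

carbon steel: f(T) = +0.150·(T−10) [T≤10 °C] = -0.8250
  Pd branch = 1.77·Pd^0.52·e^(0.02·RH+f) = 46.74 μm/a
  Cl⁻ term: 0.102·456.1^0.62·exp(0.033·78+0.04·4.5) = 71.33
  sum: 46.74 + 71.33 → r_corr = 118.1 μm/a
Category bounds: 80…200 μm/a bracket r_corr ⇒ C5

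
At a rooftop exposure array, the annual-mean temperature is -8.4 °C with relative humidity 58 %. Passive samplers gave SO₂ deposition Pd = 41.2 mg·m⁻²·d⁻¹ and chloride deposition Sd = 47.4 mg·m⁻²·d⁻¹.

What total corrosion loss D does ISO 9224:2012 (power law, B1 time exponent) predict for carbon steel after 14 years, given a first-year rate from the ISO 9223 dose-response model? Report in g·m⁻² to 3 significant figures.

carbon steel: temperature factor f = +0.150·(-18.4) = -2.7600
  SO₂ term: 1.77·41.2^0.52·exp(0.02·58-2.7600) = 2.471
  Cl⁻ term: 0.102·47.4^0.62·exp(0.033·58+0.04·-8.4) = 5.406
  r_corr = 2.471 + 5.406 = 7.877 μm/a
Long-term exponent b (ISO 9224 Table 2, B1) = 0.523
  D(14) = 7.877 × 14^0.523 = 7.877 × 3.976 = 31.32 μm
  Mass loss = 31.32 μm × 7.85 g/cm³ = 245.8 g·m⁻²

D(14) = 246 g·m⁻²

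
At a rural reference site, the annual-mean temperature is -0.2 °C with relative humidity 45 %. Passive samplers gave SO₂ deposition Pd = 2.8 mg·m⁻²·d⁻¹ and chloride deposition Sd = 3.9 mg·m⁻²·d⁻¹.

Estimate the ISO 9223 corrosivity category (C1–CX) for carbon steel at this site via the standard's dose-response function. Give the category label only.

C2

carbon steel: f(T) = +0.150·(T−10) [T≤10 °C] = -1.5300
  Pd branch = 1.77·Pd^0.52·e^(0.02·RH+f) = 1.61 μm/a
  Cl⁻ term: 0.102·3.9^0.62·exp(0.033·45+0.04·-0.2) = 1.039
  r_corr = 1.61 + 1.039 = 2.649 μm/a
2.65 μm/a falls in (1.3, 25] for carbon steel → category C2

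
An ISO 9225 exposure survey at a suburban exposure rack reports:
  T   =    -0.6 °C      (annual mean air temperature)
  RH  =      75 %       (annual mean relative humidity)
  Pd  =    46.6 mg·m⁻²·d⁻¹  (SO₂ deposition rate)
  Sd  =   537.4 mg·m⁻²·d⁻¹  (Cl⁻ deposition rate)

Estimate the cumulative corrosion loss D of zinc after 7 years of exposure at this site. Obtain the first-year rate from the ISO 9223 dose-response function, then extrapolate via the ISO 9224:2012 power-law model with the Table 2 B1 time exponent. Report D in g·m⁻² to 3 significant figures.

D(7) = 89.0 g·m⁻²

zinc: T≤10 °C ⇒ hinge +0.038·(-0.6−10) = -0.4028
  Pd branch = 0.0129·Pd^0.44·e^(0.046·RH+f) = 1.473 μm/a
  Cl⁻ term: 0.0175·537.4^0.57·exp(0.008·75+0.085·-0.6) = 1.091
  sum: 1.473 + 1.091 → r_corr = 2.563 μm/a
Power-law: D(7) = r_corr · 7^0.813
  D(7) = 2.563 × 7^0.813 = 2.563 × 4.865 = 12.47 μm
  Mass loss = 12.47 μm × 7.14 g/cm³ = 89.04 g·m⁻²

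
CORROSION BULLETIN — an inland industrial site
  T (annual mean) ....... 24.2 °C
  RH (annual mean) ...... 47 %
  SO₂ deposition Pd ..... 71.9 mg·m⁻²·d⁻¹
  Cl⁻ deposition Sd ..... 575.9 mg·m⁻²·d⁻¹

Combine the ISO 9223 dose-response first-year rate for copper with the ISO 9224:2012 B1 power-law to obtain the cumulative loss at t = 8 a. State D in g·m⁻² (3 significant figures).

copper: T>10 °C ⇒ hinge -0.080·(24.2−10) = -1.1360
  sulphur-dioxide contribution → 0.08279 μm/a
  chloride contribution → 1.014 μm/a
  total first-year rate 1.096 μm/a
ISO 9224: D(t) = r_corr · t^b with b = 0.667 (copper, B1)
  D(8) = 1.096 × 8^0.667 = 1.096 × 4.003 = 4.388 μm
  Mass loss = 4.388 μm × 8.96 g/cm³ = 39.32 g·m⁻²

D(8) = 39.3 g·m⁻²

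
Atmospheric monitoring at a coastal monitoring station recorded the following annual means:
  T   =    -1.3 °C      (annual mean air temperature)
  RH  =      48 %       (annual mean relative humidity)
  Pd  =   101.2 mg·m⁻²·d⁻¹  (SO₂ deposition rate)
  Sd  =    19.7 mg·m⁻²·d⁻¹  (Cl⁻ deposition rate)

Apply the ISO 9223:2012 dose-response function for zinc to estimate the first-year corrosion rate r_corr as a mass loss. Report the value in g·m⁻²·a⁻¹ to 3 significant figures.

zinc: temperature factor f = +0.038·(-11.3) = -0.4294
  Pd branch = 0.0129·Pd^0.44·e^(0.046·RH+f) = 0.5825 μm/a
  Cl⁻ term: 0.0175·19.7^0.57·exp(0.008·48+0.085·-1.3) = 0.1258
  r_corr = 0.5825 + 0.1258 = 0.7083 μm/a
Convert to mass loss: 0.7083 μm/a × 7.14 g/cm³ = 5.057 g·m⁻²·a⁻¹

r_corr = 5.06 g·m⁻²·a⁻¹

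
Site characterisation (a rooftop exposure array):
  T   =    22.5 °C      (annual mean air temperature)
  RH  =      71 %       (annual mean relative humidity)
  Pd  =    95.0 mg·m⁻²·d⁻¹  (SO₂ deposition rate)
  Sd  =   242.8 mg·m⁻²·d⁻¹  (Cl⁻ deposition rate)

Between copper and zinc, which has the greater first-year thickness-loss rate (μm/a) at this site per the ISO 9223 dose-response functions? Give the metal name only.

copper: temperature factor f = -0.080·(12.5) = -1.0000
  SO₂ term: 0.0053·95.0^0.26·exp(0.059·71-1.0000) = 0.4202
  Cl⁻ term: 0.01025·242.8^0.27·exp(0.036·71+0.049·22.5) = 1.752
  sum: 0.4202 + 1.752 → r_corr = 2.172 μm/a
zinc: f(T) = -0.071·(T−10) [T>10 °C] = -0.8875
  Pd branch = 0.0129·Pd^0.44·e^(0.046·RH+f) = 1.032 μm/a
  Sd branch = 0.0175·Sd^0.57·e^(0.008·RH+0.085·T) = 4.785 μm/a
  r_corr = 1.032 + 4.785 = 5.817 μm/a
Ordering by μm/a: zinc (5.82) > copper (2.17)

zinc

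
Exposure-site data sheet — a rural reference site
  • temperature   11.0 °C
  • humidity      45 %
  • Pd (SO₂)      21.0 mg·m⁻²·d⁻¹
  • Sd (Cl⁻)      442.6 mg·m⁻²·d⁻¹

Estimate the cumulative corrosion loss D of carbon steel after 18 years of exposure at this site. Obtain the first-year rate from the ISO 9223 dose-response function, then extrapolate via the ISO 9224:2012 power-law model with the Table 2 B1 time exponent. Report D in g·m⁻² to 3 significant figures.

carbon steel: temperature factor f = -0.054·(1.0) = -0.0540
  Pd branch = 1.77·Pd^0.52·e^(0.02·RH+f) = 20.09 μm/a
  Cl⁻ term: 0.102·442.6^0.62·exp(0.033·45+0.04·11.0) = 30.56
  sum: 20.09 + 30.56 → r_corr = 50.65 μm/a
Power-law: D(18) = r_corr · 18^0.523
  D(18) = 50.65 × 18^0.523 = 50.65 × 4.534 = 229.6 μm
  Mass loss = 229.6 μm × 7.85 g/cm³ = 1803 g·m⁻²

D(18) = 1.80e+03 g·m⁻²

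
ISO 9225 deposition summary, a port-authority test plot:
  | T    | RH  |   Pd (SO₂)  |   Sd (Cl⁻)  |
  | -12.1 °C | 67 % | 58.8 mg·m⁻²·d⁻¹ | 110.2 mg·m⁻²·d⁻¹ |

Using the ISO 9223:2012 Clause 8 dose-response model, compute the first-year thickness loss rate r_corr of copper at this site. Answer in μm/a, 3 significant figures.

copper: temperature factor f = +0.126·(-22.1) = -2.7846
  Pd branch = 0.0053·Pd^0.26·e^(0.059·RH+f) = 0.04917 μm/a
  Cl⁻ term: 0.01025·110.2^0.27·exp(0.036·67+0.049·-12.1) = 0.225
  r_corr = 0.04917 + 0.225 = 0.2742 μm/a

r_corr = 0.274 μm/a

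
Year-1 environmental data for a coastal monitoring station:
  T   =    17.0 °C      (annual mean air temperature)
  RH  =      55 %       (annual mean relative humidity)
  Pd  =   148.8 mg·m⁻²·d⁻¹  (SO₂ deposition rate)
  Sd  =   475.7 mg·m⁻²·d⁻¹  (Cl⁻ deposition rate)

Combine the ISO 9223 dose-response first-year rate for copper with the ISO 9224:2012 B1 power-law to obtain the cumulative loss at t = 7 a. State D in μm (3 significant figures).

D(7) = 4.35 μm

copper: T>10 °C ⇒ hinge -0.080·(17.0−10) = -0.5600
  sulphur-dioxide contribution → 0.2853 μm/a
  chloride contribution → 0.9021 μm/a
  total first-year rate 1.187 μm/a
ISO 9224: D(t) = r_corr · t^b with b = 0.667 (copper, B1)
  D(7) = 1.187 × 7^0.667 = 1.187 × 3.662 = 4.348 μm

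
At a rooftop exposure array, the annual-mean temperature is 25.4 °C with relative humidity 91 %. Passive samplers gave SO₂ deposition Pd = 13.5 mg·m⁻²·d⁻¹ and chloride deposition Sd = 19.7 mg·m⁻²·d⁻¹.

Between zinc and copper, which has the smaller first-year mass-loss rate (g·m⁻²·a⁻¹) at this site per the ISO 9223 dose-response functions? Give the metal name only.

zinc

zinc: f(T) = -0.071·(T−10) [T>10 °C] = -1.0934
  Pd branch = 0.0129·Pd^0.44·e^(0.046·RH+f) = 0.8934 μm/a
  Cl⁻ term: 0.0175·19.7^0.57·exp(0.008·91+0.085·25.4) = 1.717
  r_corr = 0.8934 + 1.717 = 2.61 μm/a
  mass loss = 2.61 μm/a × 7.14 g/cm³ = 18.64 g·m⁻²·a⁻¹
copper: f(T) = -0.080·(T−10) [T>10 °C] = -1.2320
  Pd branch = 0.0053·Pd^0.26·e^(0.059·RH+f) = 0.6529 μm/a
  Sd branch = 0.01025·Sd^0.27·e^(0.036·RH+0.049·T) = 2.106 μm/a
  sum: 0.6529 + 2.106 → r_corr = 2.759 μm/a
  mass loss = 2.759 μm/a × 8.96 g/cm³ = 24.72 g·m⁻²·a⁻¹
Ordering by g·m⁻²·a⁻¹: copper (24.7) > zinc (18.6)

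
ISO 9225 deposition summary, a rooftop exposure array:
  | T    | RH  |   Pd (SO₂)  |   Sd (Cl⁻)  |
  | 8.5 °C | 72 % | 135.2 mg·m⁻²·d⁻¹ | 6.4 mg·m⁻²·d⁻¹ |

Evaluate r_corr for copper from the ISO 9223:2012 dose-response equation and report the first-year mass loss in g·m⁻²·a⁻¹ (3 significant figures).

r_corr = 12.9 g·m⁻²·a⁻¹

copper: T≤10 °C ⇒ hinge +0.126·(8.5−10) = -0.1890
  sulphur-dioxide contribution → 1.099 μm/a
  chloride contribution → 0.3427 μm/a
  ⇒ r_corr(copper) = 1.442 μm/a
Convert to mass loss: 1.442 μm/a × 8.96 g/cm³ = 12.92 g·m⁻²·a⁻¹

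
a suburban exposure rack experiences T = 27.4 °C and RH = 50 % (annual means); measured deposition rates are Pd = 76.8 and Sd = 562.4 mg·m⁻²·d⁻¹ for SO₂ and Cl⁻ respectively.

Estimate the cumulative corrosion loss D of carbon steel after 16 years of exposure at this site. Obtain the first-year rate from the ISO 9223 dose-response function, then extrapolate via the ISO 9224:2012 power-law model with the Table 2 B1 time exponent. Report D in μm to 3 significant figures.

carbon steel: T>10 °C ⇒ hinge -0.054·(27.4−10) = -0.9396
  SO₂ term: 1.77·76.8^0.52·exp(0.02·50-0.9396) = 17.97
  Cl⁻ term: 0.102·562.4^0.62·exp(0.033·50+0.04·27.4) = 80.58
  sum: 17.97 + 80.58 → r_corr = 98.55 μm/a
Long-term exponent b (ISO 9224 Table 2, B1) = 0.523
  D(16) = 98.55 × 16^0.523 = 98.55 × 4.263 = 420.1 μm

D(16) = 420 μm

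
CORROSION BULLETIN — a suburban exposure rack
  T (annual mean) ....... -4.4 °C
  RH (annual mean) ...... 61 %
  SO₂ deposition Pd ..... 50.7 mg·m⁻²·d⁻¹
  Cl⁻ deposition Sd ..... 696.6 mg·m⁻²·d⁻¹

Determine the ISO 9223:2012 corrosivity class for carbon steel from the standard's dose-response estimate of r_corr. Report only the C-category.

C3

carbon steel: f(T) = +0.150·(T−10) [T≤10 °C] = -2.1600
  sulphur-dioxide contribution → 5.325 μm/a
  chloride contribution → 37.07 μm/a
  total first-year rate 42.4 μm/a
42.4 μm/a falls in (25, 50] for carbon steel → category C3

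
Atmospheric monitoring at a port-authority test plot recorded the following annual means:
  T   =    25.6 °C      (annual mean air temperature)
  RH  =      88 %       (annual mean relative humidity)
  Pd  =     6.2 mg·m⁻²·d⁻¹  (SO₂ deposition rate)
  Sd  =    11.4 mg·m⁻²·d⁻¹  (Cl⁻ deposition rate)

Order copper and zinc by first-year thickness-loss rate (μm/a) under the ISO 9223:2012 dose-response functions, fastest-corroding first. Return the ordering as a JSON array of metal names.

["copper", "zinc"]

copper: f(T) = -0.080·(T−10) [T>10 °C] = -1.2480
  Pd branch = 0.0053·Pd^0.26·e^(0.059·RH+f) = 0.4397 μm/a
  Sd branch = 0.01025·Sd^0.27·e^(0.036·RH+0.049·T) = 1.647 μm/a
  sum: 0.4397 + 1.647 → r_corr = 2.087 μm/a
zinc: f(T) = -0.071·(T−10) [T>10 °C] = -1.1076
  SO₂ term: 0.0129·6.2^0.44·exp(0.046·88-1.1076) = 0.5448
  Sd branch = 0.0175·Sd^0.57·e^(0.008·RH+0.085·T) = 1.248 μm/a
  sum: 0.5448 + 1.248 → r_corr = 1.793 μm/a
Ordering by μm/a: copper (2.09) > zinc (1.79)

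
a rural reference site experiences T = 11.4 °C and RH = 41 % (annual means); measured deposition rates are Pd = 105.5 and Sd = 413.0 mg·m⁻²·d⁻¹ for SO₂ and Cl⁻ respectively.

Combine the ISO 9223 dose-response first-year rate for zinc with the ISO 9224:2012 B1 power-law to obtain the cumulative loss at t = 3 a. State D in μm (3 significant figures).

D(3) = 6.31 μm

zinc: f(T) = -0.071·(T−10) [T>10 °C] = -0.0994
  Pd branch = 0.0129·Pd^0.44·e^(0.046·RH+f) = 0.598 μm/a
  Cl⁻ term: 0.0175·413.0^0.57·exp(0.008·41+0.085·11.4) = 1.983
  r_corr = 0.598 + 1.983 = 2.581 μm/a
Power-law: D(3) = r_corr · 3^0.813
  D(3) = 2.581 × 3^0.813 = 2.581 × 2.443 = 6.306 μm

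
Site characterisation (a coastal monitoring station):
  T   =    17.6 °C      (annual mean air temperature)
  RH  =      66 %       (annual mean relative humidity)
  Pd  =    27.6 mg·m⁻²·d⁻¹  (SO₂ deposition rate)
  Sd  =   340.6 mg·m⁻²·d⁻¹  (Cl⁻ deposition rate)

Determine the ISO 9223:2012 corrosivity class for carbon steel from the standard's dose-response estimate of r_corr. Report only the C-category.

carbon steel: f(T) = -0.054·(T−10) [T>10 °C] = -0.4104
  SO₂ term: 1.77·27.6^0.52·exp(0.02·66-0.4104) = 24.68
  Sd branch = 0.102·Sd^0.62·e^(0.033·RH+0.04·T) = 67.64 μm/a
  sum: 24.68 + 67.64 → r_corr = 92.32 μm/a
Category bounds: 80…200 μm/a bracket r_corr ⇒ C5

C5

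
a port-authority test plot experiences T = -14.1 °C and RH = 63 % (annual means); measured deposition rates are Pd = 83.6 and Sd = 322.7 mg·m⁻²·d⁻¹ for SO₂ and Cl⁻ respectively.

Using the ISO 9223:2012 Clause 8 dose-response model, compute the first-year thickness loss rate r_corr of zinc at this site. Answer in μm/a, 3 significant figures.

r_corr = 0.892 μm/a

zinc: f(T) = +0.038·(T−10) [T≤10 °C] = -0.9158
  Pd branch = 0.0129·Pd^0.44·e^(0.046·RH+f) = 0.6565 μm/a
  Cl⁻ term: 0.0175·322.7^0.57·exp(0.008·63+0.085·-14.1) = 0.2352
  sum: 0.6565 + 0.2352 → r_corr = 0.8917 μm/a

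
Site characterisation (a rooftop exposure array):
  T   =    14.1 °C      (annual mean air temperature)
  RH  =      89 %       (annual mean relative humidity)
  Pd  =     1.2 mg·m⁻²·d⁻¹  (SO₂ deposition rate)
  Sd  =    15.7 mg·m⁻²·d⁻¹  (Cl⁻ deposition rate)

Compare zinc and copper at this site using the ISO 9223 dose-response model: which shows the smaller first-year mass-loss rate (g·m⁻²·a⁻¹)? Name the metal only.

zinc

zinc: temperature factor f = -0.071·(4.1) = -0.2911
  Pd branch = 0.0129·Pd^0.44·e^(0.046·RH+f) = 0.6266 μm/a
  Sd branch = 0.0175·Sd^0.57·e^(0.008·RH+0.085·T) = 0.5681 μm/a
  sum: 0.6266 + 0.5681 → r_corr = 1.195 μm/a
  mass loss = 1.195 μm/a × 7.14 g/cm³ = 8.53 g·m⁻²·a⁻¹
copper: temperature factor f = -0.080·(4.1) = -0.3280
  Pd branch = 0.0053·Pd^0.26·e^(0.059·RH+f) = 0.7637 μm/a
  Sd branch = 0.01025·Sd^0.27·e^(0.036·RH+0.049·T) = 1.06 μm/a
  r_corr = 0.7637 + 1.06 = 1.823 μm/a
  mass loss = 1.823 μm/a × 8.96 g/cm³ = 16.34 g·m⁻²·a⁻¹
Ordering by g·m⁻²·a⁻¹: copper (16.3) > zinc (8.53)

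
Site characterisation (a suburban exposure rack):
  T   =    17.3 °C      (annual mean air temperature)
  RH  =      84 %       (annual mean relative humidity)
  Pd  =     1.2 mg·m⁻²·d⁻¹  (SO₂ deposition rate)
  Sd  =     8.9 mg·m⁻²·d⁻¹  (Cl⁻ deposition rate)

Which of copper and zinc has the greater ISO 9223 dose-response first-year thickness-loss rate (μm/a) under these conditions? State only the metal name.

copper

copper: temperature factor f = -0.080·(7.3) = -0.5840
  sulphur-dioxide contribution → 0.4401 μm/a
  chloride contribution → 0.8882 μm/a
  total first-year rate 1.328 μm/a
zinc: f(T) = -0.071·(T−10) [T>10 °C] = -0.5183
  sulphur-dioxide contribution → 0.3967 μm/a
  chloride contribution → 0.5184 μm/a
  total first-year rate 0.9151 μm/a
Ordering by μm/a: copper (1.33) > zinc (0.915)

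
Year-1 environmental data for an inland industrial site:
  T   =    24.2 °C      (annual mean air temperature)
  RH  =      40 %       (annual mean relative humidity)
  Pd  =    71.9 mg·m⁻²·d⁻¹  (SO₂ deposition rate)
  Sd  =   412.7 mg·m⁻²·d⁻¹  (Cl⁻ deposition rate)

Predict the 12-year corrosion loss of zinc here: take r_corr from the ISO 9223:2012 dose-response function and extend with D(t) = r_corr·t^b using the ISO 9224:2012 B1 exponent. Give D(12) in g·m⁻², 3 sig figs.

D(12) = 325 g·m⁻²

zinc: f(T) = -0.071·(T−10) [T>10 °C] = -1.0082
  SO₂ term: 0.0129·71.9^0.44·exp(0.046·40-1.0082) = 0.1944
  Cl⁻ term: 0.0175·412.7^0.57·exp(0.008·40+0.085·24.2) = 5.838
  sum: 0.1944 + 5.838 → r_corr = 6.032 μm/a
ISO 9224: D(t) = r_corr · t^b with b = 0.813 (zinc, B1)
  D(12) = 6.032 × 12^0.813 = 6.032 × 7.54 = 45.49 μm
  Mass loss = 45.49 μm × 7.14 g/cm³ = 324.8 g·m⁻²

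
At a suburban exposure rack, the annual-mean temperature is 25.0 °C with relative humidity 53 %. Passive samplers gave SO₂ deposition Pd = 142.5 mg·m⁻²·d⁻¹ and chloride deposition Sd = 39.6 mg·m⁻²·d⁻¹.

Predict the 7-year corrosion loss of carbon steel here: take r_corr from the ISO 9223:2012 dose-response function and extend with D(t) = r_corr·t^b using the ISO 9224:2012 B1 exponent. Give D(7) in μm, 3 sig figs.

D(7) = 126 μm

carbon steel: f(T) = -0.054·(T−10) [T>10 °C] = -0.8100
  Pd branch = 1.77·Pd^0.52·e^(0.02·RH+f) = 29.96 μm/a
  Cl⁻ term: 0.102·39.6^0.62·exp(0.033·53+0.04·25.0) = 15.6
  sum: 29.96 + 15.6 → r_corr = 45.56 μm/a
Long-term exponent b (ISO 9224 Table 2, B1) = 0.523
  D(7) = 45.56 × 7^0.523 = 45.56 × 2.767 = 126 μm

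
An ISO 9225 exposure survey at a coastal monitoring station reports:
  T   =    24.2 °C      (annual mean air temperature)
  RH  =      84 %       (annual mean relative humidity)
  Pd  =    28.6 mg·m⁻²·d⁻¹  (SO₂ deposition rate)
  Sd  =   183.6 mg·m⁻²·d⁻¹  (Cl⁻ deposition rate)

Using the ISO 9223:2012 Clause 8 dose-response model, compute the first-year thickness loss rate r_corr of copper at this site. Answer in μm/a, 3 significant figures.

copper: T>10 °C ⇒ hinge -0.080·(24.2−10) = -1.1360
  SO₂ term: 0.0053·28.6^0.26·exp(0.059·84-1.1360) = 0.578
  Cl⁻ term: 0.01025·183.6^0.27·exp(0.036·84+0.049·24.2) = 2.82
  sum: 0.578 + 2.82 → r_corr = 3.398 μm/a

r_corr = 3.40 μm/a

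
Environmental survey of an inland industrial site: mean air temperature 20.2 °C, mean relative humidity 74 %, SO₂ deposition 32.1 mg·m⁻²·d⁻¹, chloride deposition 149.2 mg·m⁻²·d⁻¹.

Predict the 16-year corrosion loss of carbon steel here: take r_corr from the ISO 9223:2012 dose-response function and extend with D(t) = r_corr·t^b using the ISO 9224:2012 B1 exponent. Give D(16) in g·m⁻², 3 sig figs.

carbon steel: temperature factor f = -0.054·(10.2) = -0.5508
  Pd branch = 1.77·Pd^0.52·e^(0.02·RH+f) = 27.22 μm/a
  Cl⁻ term: 0.102·149.2^0.62·exp(0.033·74+0.04·20.2) = 58.59
  r_corr = 27.22 + 58.59 = 85.81 μm/a
Long-term exponent b (ISO 9224 Table 2, B1) = 0.523
  D(16) = 85.81 × 16^0.523 = 85.81 × 4.263 = 365.8 μm
  Mass loss = 365.8 μm × 7.85 g/cm³ = 2872 g·m⁻²

D(16) = 2.87e+03 g·m⁻²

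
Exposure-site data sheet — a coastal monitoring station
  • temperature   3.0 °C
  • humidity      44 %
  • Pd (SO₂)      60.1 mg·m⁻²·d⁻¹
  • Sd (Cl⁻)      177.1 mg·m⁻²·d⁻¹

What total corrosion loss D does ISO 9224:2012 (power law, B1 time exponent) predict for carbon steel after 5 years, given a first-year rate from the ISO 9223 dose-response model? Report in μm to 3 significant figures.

D(5) = 57.4 μm

carbon steel: f(T) = +0.150·(T−10) [T≤10 °C] = -1.0500
  Pd branch = 1.77·Pd^0.52·e^(0.02·RH+f) = 12.56 μm/a
  Cl⁻ term: 0.102·177.1^0.62·exp(0.033·44+0.04·3.0) = 12.17
  sum: 12.56 + 12.17 → r_corr = 24.73 μm/a
ISO 9224: D(t) = r_corr · t^b with b = 0.523 (carbon steel, B1)
  D(5) = 24.73 × 5^0.523 = 24.73 × 2.32 = 57.39 μm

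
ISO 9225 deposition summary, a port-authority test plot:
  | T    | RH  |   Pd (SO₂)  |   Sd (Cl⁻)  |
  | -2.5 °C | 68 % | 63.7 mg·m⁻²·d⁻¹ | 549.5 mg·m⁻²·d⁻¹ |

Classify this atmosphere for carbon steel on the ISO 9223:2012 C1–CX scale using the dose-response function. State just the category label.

carbon steel: f(T) = +0.150·(T−10) [T≤10 °C] = -1.8750
  Pd branch = 1.77·Pd^0.52·e^(0.02·RH+f) = 9.172 μm/a
  Sd branch = 0.102·Sd^0.62·e^(0.033·RH+0.04·T) = 43.5 μm/a
  r_corr = 9.172 + 43.5 = 52.67 μm/a
Category bounds: 50…80 μm/a bracket r_corr ⇒ C4

C4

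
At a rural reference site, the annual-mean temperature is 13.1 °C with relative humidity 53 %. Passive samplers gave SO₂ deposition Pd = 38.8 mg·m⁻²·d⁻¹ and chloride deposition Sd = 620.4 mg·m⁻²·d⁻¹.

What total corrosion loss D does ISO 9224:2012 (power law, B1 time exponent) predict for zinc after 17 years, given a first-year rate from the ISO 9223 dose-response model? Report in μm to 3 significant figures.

D(17) = 37.8 μm

zinc: f(T) = -0.071·(T−10) [T>10 °C] = -0.2201
  sulphur-dioxide contribution → 0.5928 μm/a
  chloride contribution → 3.181 μm/a
  total first-year rate 3.774 μm/a
Long-term exponent b (ISO 9224 Table 2, B1) = 0.813
  D(17) = 3.774 × 17^0.813 = 3.774 × 10.01 = 37.77 μm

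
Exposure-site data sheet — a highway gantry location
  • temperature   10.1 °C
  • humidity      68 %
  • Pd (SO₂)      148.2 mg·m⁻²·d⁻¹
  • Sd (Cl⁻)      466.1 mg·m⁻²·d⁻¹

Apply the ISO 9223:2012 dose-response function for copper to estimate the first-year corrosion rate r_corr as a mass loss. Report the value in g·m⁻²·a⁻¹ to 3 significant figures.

copper: temperature factor f = -0.080·(0.1) = -0.0080
  SO₂ term: 0.0053·148.2^0.26·exp(0.059·68-0.0080) = 1.066
  Sd branch = 0.01025·Sd^0.27·e^(0.036·RH+0.049·T) = 1.022 μm/a
  r_corr = 1.066 + 1.022 = 2.087 μm/a
Convert to mass loss: 2.087 μm/a × 8.96 g/cm³ = 18.7 g·m⁻²·a⁻¹

r_corr = 18.7 g·m⁻²·a⁻¹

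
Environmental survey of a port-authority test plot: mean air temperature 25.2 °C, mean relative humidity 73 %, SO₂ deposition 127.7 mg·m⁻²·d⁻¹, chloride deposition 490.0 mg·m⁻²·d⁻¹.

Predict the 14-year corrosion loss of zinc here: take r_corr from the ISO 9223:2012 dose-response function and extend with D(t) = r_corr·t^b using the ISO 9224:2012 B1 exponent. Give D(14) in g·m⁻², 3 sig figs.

D(14) = 622 g·m⁻²

zinc: f(T) = -0.071·(T−10) [T>10 °C] = -1.0792
  sulphur-dioxide contribution → 1.064 μm/a
  chloride contribution → 9.127 μm/a
  ⇒ r_corr(zinc) = 10.19 μm/a
ISO 9224: D(t) = r_corr · t^b with b = 0.813 (zinc, B1)
  D(14) = 10.19 × 14^0.813 = 10.19 × 8.547 = 87.1 μm
  Mass loss = 87.1 μm × 7.14 g/cm³ = 621.9 g·m⁻²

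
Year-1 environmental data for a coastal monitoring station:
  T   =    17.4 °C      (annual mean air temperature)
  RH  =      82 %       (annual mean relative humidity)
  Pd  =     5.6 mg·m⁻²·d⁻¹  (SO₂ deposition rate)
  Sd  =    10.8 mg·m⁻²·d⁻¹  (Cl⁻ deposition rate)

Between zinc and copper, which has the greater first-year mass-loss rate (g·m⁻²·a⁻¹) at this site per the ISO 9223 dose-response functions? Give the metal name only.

zinc: T>10 °C ⇒ hinge -0.071·(17.4−10) = -0.5254
  SO₂ term: 0.0129·5.6^0.44·exp(0.046·82-0.5254) = 0.7076
  Sd branch = 0.0175·Sd^0.57·e^(0.008·RH+0.085·T) = 0.5745 μm/a
  r_corr = 0.7076 + 0.5745 = 1.282 μm/a
  mass loss = 1.282 μm/a × 7.14 g/cm³ = 9.154 g·m⁻²·a⁻¹
copper: f(T) = -0.080·(T−10) [T>10 °C] = -0.5920
  SO₂ term: 0.0053·5.6^0.26·exp(0.059·82-0.5920) = 0.5792
  Sd branch = 0.01025·Sd^0.27·e^(0.036·RH+0.049·T) = 0.8751 μm/a
  r_corr = 0.5792 + 0.8751 = 1.454 μm/a
  mass loss = 1.454 μm/a × 8.96 g/cm³ = 13.03 g·m⁻²·a⁻¹
Ordering by g·m⁻²·a⁻¹: copper (13) > zinc (9.15)

copper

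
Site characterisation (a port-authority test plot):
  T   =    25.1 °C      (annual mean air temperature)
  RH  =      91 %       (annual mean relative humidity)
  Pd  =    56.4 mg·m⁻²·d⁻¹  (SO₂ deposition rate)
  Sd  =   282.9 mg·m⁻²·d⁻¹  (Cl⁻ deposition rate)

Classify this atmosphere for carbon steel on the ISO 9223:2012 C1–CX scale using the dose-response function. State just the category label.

carbon steel: f(T) = -0.054·(T−10) [T>10 °C] = -0.8154
  Pd branch = 1.77·Pd^0.52·e^(0.02·RH+f) = 39.35 μm/a
  Sd branch = 0.102·Sd^0.62·e^(0.033·RH+0.04·T) = 185.7 μm/a
  sum: 39.35 + 185.7 → r_corr = 225.1 μm/a
225 μm/a falls in (200, 700] for carbon steel → category CX

CX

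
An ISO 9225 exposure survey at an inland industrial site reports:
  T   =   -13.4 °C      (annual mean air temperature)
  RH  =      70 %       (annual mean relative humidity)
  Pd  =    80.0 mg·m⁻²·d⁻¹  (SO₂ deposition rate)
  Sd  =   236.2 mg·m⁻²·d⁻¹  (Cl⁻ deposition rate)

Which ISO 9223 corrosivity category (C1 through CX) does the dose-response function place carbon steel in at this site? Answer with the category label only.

C2

carbon steel: f(T) = +0.150·(T−10) [T≤10 °C] = -3.5100
  sulphur-dioxide contribution → 2.095 μm/a
  chloride contribution → 17.8 μm/a
  total first-year rate 19.9 μm/a
Category bounds: 1.3…25 μm/a bracket r_corr ⇒ C2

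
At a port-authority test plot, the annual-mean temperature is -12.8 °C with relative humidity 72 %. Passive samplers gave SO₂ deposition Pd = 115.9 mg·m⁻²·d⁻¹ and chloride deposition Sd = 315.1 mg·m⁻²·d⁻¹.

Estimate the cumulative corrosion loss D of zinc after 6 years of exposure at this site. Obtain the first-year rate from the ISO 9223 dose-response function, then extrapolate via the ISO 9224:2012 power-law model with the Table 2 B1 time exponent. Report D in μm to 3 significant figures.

zinc: T≤10 °C ⇒ hinge +0.038·(-12.8−10) = -0.8664
  Pd branch = 0.0129·Pd^0.44·e^(0.046·RH+f) = 1.205 μm/a
  Sd branch = 0.0175·Sd^0.57·e^(0.008·RH+0.085·T) = 0.2785 μm/a
  r_corr = 1.205 + 0.2785 = 1.483 μm/a
ISO 9224: D(t) = r_corr · t^b with b = 0.813 (zinc, B1)
  D(6) = 1.483 × 6^0.813 = 1.483 × 4.292 = 6.366 μm

D(6) = 6.37 μm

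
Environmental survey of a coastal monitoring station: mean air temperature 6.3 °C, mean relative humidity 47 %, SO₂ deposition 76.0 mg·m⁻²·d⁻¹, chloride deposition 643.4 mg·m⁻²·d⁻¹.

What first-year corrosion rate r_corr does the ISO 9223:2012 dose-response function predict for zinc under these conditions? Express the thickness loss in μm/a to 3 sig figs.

zinc: temperature factor f = +0.038·(-3.7) = -0.1406
  SO₂ term: 0.0129·76.0^0.44·exp(0.046·47-0.1406) = 0.6547
  Cl⁻ term: 0.0175·643.4^0.57·exp(0.008·47+0.085·6.3) = 1.737
  r_corr = 0.6547 + 1.737 = 2.391 μm/a

r_corr = 2.39 μm/a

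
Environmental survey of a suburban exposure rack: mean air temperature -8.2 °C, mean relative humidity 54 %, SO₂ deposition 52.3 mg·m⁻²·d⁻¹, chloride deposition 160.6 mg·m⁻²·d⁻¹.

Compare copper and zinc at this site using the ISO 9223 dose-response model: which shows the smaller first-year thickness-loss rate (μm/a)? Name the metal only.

copper: T≤10 °C ⇒ hinge +0.126·(-8.2−10) = -2.2932
  SO₂ term: 0.0053·52.3^0.26·exp(0.059·54-2.2932) = 0.03621
  Sd branch = 0.01025·Sd^0.27·e^(0.036·RH+0.049·T) = 0.1888 μm/a
  sum: 0.03621 + 0.1888 → r_corr = 0.225 μm/a
zinc: T≤10 °C ⇒ hinge +0.038·(-8.2−10) = -0.6916
  SO₂ term: 0.0129·52.3^0.44·exp(0.046·54-0.6916) = 0.4417
  Cl⁻ term: 0.0175·160.6^0.57·exp(0.008·54+0.085·-8.2) = 0.2428
  sum: 0.4417 + 0.2428 → r_corr = 0.6845 μm/a
Ordering by μm/a: zinc (0.685) > copper (0.225)

copper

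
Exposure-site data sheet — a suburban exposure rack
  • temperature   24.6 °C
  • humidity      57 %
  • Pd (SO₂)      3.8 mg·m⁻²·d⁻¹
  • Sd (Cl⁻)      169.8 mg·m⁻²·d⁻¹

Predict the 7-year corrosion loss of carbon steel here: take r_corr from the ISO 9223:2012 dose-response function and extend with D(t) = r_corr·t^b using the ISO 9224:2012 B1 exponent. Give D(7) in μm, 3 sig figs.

carbon steel: T>10 °C ⇒ hinge -0.054·(24.6−10) = -0.7884
  sulphur-dioxide contribution → 5.037 μm/a
  chloride contribution → 43.19 μm/a
  total first-year rate 48.23 μm/a
Long-term exponent b (ISO 9224 Table 2, B1) = 0.523
  D(7) = 48.23 × 7^0.523 = 48.23 × 2.767 = 133.4 μm

D(7) = 133 μm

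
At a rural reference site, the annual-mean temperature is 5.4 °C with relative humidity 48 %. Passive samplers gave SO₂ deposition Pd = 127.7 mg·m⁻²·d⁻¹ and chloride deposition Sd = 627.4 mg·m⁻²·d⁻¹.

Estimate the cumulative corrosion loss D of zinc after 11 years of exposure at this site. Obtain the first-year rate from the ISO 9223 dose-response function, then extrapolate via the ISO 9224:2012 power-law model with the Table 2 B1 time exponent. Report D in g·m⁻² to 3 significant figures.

zinc: T≤10 °C ⇒ hinge +0.038·(5.4−10) = -0.1748
  sulphur-dioxide contribution → 0.8324 μm/a
  chloride contribution → 1.599 μm/a
  ⇒ r_corr(zinc) = 2.431 μm/a
Power-law: D(11) = r_corr · 11^0.813
  D(11) = 2.431 × 11^0.813 = 2.431 × 7.025 = 17.08 μm
  Mass loss = 17.08 μm × 7.14 g/cm³ = 121.9 g·m⁻²

D(11) = 122 g·m⁻²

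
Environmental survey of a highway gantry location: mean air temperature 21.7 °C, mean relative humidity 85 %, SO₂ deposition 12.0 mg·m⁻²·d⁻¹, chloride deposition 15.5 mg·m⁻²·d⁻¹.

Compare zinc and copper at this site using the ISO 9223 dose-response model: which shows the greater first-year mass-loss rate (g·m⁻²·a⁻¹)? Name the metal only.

copper

zinc: f(T) = -0.071·(T−10) [T>10 °C] = -0.8307
  Pd branch = 0.0129·Pd^0.44·e^(0.046·RH+f) = 0.8371 μm/a
  Cl⁻ term: 0.0175·15.5^0.57·exp(0.008·85+0.085·21.7) = 1.042
  sum: 0.8371 + 1.042 → r_corr = 1.879 μm/a
  mass loss = 1.879 μm/a × 7.14 g/cm³ = 13.42 g·m⁻²·a⁻¹
copper: T>10 °C ⇒ hinge -0.080·(21.7−10) = -0.9360
  SO₂ term: 0.0053·12.0^0.26·exp(0.059·85-0.9360) = 0.5975
  Sd branch = 0.01025·Sd^0.27·e^(0.036·RH+0.049·T) = 1.327 μm/a
  r_corr = 0.5975 + 1.327 = 1.924 μm/a
  mass loss = 1.924 μm/a × 8.96 g/cm³ = 17.24 g·m⁻²·a⁻¹
Ordering by g·m⁻²·a⁻¹: copper (17.2) > zinc (13.4)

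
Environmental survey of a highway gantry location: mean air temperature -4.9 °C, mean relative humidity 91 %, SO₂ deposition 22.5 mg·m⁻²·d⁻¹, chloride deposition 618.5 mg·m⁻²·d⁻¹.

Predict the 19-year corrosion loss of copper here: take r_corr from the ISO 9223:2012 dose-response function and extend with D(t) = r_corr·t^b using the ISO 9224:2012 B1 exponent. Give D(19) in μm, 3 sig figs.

D(19) = 11.4 μm

copper: T≤10 °C ⇒ hinge +0.126·(-4.9−10) = -1.8774
  Pd branch = 0.0053·Pd^0.26·e^(0.059·RH+f) = 0.391 μm/a
  Cl⁻ term: 0.01025·618.5^0.27·exp(0.036·91+0.049·-4.9) = 1.21
  sum: 0.391 + 1.21 → r_corr = 1.601 μm/a
ISO 9224: D(t) = r_corr · t^b with b = 0.667 (copper, B1)
  D(19) = 1.601 × 19^0.667 = 1.601 × 7.127 = 11.41 μm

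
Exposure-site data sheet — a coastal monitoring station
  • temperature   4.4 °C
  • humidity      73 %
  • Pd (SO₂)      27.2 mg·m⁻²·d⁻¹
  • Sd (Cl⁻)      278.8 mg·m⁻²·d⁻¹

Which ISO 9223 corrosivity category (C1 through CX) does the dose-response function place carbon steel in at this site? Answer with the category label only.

carbon steel: f(T) = +0.150·(T−10) [T≤10 °C] = -0.8400
  sulphur-dioxide contribution → 18.33 μm/a
  chloride contribution → 44.39 μm/a
  ⇒ r_corr(carbon steel) = 62.73 μm/a
62.7 μm/a falls in (50, 80] for carbon steel → category C4

C4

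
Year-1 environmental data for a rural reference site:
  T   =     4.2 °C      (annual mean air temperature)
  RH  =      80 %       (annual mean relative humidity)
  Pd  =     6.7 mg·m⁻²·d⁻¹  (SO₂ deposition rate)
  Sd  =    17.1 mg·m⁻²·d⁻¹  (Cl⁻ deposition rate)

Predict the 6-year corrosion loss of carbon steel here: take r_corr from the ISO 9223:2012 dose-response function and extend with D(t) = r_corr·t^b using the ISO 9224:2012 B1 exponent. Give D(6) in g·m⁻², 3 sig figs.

D(6) = 395 g·m⁻²

carbon steel: temperature factor f = +0.150·(-5.8) = -0.8700
  Pd branch = 1.77·Pd^0.52·e^(0.02·RH+f) = 9.876 μm/a
  Cl⁻ term: 0.102·17.1^0.62·exp(0.033·80+0.04·4.2) = 9.83
  r_corr = 9.876 + 9.83 = 19.71 μm/a
ISO 9224: D(t) = r_corr · t^b with b = 0.523 (carbon steel, B1)
  D(6) = 19.71 × 6^0.523 = 19.71 × 2.553 = 50.3 μm
  Mass loss = 50.3 μm × 7.85 g/cm³ = 394.9 g·m⁻²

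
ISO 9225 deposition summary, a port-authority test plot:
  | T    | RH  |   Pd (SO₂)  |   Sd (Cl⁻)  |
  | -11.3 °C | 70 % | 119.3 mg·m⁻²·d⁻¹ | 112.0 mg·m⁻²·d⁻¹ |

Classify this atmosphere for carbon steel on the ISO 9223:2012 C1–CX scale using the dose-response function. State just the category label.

carbon steel: temperature factor f = +0.150·(-21.3) = -3.1950
  Pd branch = 1.77·Pd^0.52·e^(0.02·RH+f) = 3.534 μm/a
  Sd branch = 0.102·Sd^0.62·e^(0.033·RH+0.04·T) = 12.19 μm/a
  r_corr = 3.534 + 12.19 = 15.72 μm/a
15.7 μm/a falls in (1.3, 25] for carbon steel → category C2

C2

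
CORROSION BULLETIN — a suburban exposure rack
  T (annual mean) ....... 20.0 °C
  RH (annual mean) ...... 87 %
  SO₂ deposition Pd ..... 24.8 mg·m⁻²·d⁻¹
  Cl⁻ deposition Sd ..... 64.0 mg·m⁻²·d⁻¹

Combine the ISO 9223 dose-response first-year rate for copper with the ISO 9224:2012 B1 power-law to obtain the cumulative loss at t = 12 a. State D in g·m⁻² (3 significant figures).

copper: temperature factor f = -0.080·(10.0) = -0.8000
  sulphur-dioxide contribution → 0.9303 μm/a
  chloride contribution → 1.924 μm/a
  ⇒ r_corr(copper) = 2.854 μm/a
Power-law: D(12) = r_corr · 12^0.667
  D(12) = 2.854 × 12^0.667 = 2.854 × 5.246 = 14.97 μm
  Mass loss = 14.97 μm × 8.96 g/cm³ = 134.2 g·m⁻²

D(12) = 134 g·m⁻²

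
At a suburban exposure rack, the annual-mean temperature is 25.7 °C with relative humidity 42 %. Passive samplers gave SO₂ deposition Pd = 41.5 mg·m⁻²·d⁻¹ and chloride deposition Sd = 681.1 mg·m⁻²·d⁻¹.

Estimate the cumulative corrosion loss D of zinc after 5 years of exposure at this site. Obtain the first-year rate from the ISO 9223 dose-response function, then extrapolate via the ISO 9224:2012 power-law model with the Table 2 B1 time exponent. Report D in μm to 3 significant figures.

D(5) = 33.7 μm

zinc: temperature factor f = -0.071·(15.7) = -1.1147
  sulphur-dioxide contribution → 0.1505 μm/a
  chloride contribution → 8.966 μm/a
  total first-year rate 9.117 μm/a
ISO 9224: D(t) = r_corr · t^b with b = 0.813 (zinc, B1)
  D(5) = 9.117 × 5^0.813 = 9.117 × 3.701 = 33.74 μm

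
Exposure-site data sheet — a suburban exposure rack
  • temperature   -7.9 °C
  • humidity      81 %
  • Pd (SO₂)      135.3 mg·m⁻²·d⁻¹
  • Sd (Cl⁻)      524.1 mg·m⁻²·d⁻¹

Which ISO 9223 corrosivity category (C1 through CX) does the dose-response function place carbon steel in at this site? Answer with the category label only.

carbon steel: T≤10 °C ⇒ hinge +0.150·(-7.9−10) = -2.6850
  sulphur-dioxide contribution → 7.829 μm/a
  chloride contribution → 52.27 μm/a
  ⇒ r_corr(carbon steel) = 60.1 μm/a
60.1 μm/a falls in (50, 80] for carbon steel → category C4

C4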